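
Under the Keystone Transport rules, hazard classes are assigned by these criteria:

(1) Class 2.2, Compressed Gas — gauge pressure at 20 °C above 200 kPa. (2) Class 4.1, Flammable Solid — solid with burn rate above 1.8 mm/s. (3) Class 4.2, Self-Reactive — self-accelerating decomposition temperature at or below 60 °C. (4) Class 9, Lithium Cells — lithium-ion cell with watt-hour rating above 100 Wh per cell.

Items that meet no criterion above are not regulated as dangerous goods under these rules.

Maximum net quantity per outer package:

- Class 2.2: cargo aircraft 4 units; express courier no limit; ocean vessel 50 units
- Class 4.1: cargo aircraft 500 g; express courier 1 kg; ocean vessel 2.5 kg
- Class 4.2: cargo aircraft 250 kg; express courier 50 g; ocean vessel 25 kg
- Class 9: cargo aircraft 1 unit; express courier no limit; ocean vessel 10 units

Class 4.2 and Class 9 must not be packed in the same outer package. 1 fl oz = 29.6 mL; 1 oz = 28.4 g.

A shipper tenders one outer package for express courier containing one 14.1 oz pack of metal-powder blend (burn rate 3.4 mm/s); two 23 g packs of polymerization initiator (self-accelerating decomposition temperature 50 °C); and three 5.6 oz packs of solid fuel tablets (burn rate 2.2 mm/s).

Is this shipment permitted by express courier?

Yes

With burn rate 3.4 mm/s (> 1.8 mm/s), the metal-powder blend falls in Class 4.1.
Polymerization initiator: self-accelerating decomposition temperature 50 °C ≤ 60 °C → Class 4.2 (Self-Reactive).
Burn rate 2.2 mm/s meets the Class 4.1 criterion (Flammable Solid), so the solid fuel tablets are Class 4.1.
Class 4.1 net quantity: (one 14.1 oz pack = 400.44 g) + (three 5.6 oz packs = 477.12 g) = 877.56 g.
877.56 g is within the express courier limit of 1 kg for Class 4.1.
Class 4.2 quantity: two 23 g packs = 46 g.
That is within the Class 4.2 express courier limit of 50 g.
The segregation rule (Class 4.2 with Class 9) does not apply to Class 4.1 with Class 4.2.
Every hazard class is within its express courier limit and no segregation rule is violated.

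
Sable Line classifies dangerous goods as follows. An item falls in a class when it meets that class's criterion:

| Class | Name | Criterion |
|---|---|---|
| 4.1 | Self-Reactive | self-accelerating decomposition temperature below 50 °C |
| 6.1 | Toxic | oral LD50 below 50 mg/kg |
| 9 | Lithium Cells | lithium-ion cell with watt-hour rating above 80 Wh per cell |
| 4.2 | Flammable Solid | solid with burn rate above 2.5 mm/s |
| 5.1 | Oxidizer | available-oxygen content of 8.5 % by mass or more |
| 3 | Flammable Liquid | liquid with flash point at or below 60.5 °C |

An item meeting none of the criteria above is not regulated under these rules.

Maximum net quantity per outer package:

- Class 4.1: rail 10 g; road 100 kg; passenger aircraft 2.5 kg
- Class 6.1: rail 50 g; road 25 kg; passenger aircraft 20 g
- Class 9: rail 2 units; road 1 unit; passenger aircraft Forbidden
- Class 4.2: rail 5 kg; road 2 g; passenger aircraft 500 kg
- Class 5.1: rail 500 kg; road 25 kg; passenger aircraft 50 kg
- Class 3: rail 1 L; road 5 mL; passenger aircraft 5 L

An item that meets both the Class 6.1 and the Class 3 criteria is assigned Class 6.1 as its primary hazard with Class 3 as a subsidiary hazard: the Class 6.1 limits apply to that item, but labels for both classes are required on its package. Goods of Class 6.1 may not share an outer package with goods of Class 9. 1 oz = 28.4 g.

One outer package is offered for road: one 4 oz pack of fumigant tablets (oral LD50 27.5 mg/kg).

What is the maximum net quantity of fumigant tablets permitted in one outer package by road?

25 kg

With oral LD50 27.5 mg/kg (< 50 mg/kg), the fumigant tablets fall in Class 6.1.
The road limit for Class 6.1 is 25 kg.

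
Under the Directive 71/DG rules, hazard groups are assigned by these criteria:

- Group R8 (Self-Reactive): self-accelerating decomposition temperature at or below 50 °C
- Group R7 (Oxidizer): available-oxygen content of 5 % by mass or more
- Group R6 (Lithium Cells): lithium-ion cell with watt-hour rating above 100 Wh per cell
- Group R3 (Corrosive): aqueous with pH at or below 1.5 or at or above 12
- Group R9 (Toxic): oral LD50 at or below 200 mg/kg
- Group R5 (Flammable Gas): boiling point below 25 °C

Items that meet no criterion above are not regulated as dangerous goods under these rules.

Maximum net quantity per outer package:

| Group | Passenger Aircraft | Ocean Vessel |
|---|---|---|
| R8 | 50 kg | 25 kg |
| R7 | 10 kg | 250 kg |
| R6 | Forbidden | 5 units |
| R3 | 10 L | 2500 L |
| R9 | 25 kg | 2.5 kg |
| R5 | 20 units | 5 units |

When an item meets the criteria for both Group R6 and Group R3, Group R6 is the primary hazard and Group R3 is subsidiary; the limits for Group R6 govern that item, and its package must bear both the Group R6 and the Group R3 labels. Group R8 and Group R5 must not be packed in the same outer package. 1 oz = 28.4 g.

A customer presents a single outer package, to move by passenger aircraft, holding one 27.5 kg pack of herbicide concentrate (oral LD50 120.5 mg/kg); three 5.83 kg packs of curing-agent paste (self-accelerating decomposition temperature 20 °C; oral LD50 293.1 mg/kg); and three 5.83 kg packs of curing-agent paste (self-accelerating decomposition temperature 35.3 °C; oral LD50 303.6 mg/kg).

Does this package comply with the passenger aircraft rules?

Herbicide concentrate: oral LD50 120.5 mg/kg ≤ 200 mg/kg → Group R9 (Toxic).
The curing-agent paste has self-accelerating decomposition temperature 20 °C, which is ≤ 50 °C, so it is Group R8 (Self-Reactive).
The curing-agent paste has self-accelerating decomposition temperature 35.3 °C, which is ≤ 50 °C, so it is Group R8 (Self-Reactive).
Group R9 quantity: 27.5 kg.
27.5 kg exceeds the passenger aircraft limit of 25 kg for Group R9.
Group R8 net quantity: (three 5.83 kg packs = 17.49 kg) + (three 5.83 kg packs = 17.49 kg) = 34.98 kg.
That is within the Group R8 passenger aircraft limit of 50 kg.
The segregation rule (Group R8 with Group R5) does not apply to Group R9 with Group R8.

No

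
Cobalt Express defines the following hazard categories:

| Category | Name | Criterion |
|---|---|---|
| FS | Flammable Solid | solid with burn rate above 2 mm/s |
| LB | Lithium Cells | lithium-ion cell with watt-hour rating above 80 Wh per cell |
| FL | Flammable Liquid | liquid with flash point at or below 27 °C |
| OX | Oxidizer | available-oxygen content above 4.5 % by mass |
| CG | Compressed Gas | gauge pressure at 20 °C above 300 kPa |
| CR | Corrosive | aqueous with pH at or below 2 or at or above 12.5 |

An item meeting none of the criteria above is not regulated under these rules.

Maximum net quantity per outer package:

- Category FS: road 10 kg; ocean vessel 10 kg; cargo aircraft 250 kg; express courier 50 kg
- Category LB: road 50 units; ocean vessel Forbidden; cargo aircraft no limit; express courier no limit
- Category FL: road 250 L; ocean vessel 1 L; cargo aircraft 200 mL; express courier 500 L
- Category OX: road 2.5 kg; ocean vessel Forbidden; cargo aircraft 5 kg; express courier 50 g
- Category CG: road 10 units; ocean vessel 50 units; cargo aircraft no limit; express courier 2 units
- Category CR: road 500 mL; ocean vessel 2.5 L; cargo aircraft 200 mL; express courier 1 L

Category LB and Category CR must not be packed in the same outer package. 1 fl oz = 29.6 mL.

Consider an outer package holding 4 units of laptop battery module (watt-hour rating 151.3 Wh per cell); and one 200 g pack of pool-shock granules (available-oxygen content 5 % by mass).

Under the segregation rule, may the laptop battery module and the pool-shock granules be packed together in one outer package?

The laptop battery module has watt-hour rating 151.3 Wh per cell, which is > 80 Wh per cell, so it is Category LB (Lithium Cells).
With available-oxygen content 5 % by mass (> 4.5 % by mass), the pool-shock granules fall in Category OX.
No segregation rule bars Category LB with Category OX.

Yes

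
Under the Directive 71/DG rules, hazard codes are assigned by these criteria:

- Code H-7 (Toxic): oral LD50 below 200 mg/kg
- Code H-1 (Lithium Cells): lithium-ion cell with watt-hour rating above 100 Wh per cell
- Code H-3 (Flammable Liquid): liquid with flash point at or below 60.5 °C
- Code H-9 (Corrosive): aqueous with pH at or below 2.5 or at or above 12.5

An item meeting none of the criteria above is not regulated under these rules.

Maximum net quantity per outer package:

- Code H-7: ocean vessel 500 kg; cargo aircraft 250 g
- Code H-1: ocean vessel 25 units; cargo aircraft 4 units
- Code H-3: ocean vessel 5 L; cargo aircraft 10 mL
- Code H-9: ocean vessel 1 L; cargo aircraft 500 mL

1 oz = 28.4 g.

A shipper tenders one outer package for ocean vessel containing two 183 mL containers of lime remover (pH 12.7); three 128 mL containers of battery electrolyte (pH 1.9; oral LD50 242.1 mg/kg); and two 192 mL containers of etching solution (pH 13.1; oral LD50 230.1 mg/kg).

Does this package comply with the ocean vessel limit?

No

The lime remover has pH 12.7, which is ≥ 12.5, so it is Code H-9 (Corrosive).
With pH 1.9 (≤ 2.5), the battery electrolyte falls in Code H-9.
With pH 13.1 (≥ 12.5), the etching solution falls in Code H-9.
Total Code H-9: (two 183 mL containers = 366 mL) + (three 128 mL containers = 384 mL) + (two 192 mL containers = 384 mL) = 1.134 L.
1.134 L exceeds the ocean vessel limit of 1 L for Code H-9.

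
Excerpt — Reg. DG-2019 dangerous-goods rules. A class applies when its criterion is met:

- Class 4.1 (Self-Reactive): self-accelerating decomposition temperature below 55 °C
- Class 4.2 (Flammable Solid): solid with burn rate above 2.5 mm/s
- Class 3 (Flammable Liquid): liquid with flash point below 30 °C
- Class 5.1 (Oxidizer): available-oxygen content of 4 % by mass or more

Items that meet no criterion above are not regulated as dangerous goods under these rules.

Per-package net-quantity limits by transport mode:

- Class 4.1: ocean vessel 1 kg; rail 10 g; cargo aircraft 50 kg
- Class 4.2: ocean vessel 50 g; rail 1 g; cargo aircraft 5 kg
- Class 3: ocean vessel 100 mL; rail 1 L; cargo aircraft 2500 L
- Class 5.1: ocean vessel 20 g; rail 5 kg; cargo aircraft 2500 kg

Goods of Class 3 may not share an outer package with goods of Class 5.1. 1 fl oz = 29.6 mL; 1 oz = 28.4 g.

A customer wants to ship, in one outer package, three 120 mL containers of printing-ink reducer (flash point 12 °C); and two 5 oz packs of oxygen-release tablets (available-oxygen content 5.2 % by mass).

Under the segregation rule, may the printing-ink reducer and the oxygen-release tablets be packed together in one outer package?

Flash point 12 °C meets the Class 3 criterion (Flammable Liquid), so the printing-ink reducer is Class 3.
The oxygen-release tablets have available-oxygen content 5.2 % by mass, which is ≥ 4 % by mass, so they are Class 5.1 (Oxidizer).
Class 3 and Class 5.1 may not share an outer package.

No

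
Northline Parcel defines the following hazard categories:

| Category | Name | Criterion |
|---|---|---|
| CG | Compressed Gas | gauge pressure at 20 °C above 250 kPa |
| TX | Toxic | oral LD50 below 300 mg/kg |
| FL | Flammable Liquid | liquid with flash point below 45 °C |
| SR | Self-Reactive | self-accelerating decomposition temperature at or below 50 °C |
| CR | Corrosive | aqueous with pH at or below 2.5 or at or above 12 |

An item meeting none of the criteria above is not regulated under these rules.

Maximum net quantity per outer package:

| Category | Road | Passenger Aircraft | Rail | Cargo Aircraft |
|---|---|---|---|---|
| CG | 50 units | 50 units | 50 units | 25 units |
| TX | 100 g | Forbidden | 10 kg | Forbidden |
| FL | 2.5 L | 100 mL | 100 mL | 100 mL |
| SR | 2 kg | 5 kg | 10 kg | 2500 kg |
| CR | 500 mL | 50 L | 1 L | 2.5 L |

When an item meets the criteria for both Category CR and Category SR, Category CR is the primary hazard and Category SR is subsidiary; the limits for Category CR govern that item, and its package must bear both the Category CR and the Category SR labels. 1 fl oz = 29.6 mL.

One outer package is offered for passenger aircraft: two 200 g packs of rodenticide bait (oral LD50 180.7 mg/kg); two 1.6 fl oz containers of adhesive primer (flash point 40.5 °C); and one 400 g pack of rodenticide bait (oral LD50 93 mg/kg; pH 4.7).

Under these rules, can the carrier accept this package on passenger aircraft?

No

With oral LD50 180.7 mg/kg (< 300 mg/kg), the rodenticide bait falls in Category TX.
Adhesive primer: flash point 40.5 °C < 45 °C → Category FL (Flammable Liquid).
Oral LD50 93 mg/kg meets the Category TX criterion (Toxic), so the rodenticide bait is Category TX.
Total Category TX: (two 200 g packs = 400 g) + 400 g = 800 g.
By passenger aircraft, Category TX is Forbidden regardless of quantity.
Category FL quantity: two 1.6 fl oz containers = 94.72 mL.
That is within the Category FL passenger aircraft limit of 100 mL.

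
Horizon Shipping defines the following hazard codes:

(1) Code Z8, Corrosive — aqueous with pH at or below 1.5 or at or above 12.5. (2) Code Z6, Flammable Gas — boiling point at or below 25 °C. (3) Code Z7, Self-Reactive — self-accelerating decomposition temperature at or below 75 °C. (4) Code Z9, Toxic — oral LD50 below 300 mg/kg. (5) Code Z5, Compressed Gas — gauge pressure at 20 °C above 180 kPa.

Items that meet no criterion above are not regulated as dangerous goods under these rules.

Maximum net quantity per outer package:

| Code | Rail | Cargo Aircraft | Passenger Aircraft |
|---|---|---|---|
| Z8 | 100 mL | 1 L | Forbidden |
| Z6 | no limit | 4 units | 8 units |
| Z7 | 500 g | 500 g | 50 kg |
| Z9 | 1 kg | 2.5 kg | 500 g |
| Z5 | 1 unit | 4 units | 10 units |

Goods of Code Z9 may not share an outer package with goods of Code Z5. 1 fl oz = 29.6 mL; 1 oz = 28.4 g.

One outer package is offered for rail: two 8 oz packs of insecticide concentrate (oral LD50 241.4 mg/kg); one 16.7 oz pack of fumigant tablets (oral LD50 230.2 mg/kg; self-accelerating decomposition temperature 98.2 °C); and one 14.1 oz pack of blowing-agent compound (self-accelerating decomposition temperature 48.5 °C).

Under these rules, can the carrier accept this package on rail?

Yes

The insecticide concentrate has oral LD50 241.4 mg/kg, which is < 300 mg/kg, so it is Code Z9 (Toxic).
With oral LD50 230.2 mg/kg (< 300 mg/kg), the fumigant tablets fall in Code Z9.
Blowing-agent compound: self-accelerating decomposition temperature 48.5 °C ≤ 75 °C → Code Z7 (Self-Reactive).
Total Code Z9: (two 8 oz packs = 454.4 g) + (one 16.7 oz pack = 474.28 g) = 928.68 g.
928.68 g ≤ 1 kg (rail limit, Code Z9) — within limit.
Code Z7 quantity: one 14.1 oz pack = 400.44 g.
That is within the Code Z7 rail limit of 500 g.
The segregation rule (Code Z9 with Code Z5) does not apply to Code Z9 with Code Z7.
Every hazard code is within its rail limit and no segregation rule is violated.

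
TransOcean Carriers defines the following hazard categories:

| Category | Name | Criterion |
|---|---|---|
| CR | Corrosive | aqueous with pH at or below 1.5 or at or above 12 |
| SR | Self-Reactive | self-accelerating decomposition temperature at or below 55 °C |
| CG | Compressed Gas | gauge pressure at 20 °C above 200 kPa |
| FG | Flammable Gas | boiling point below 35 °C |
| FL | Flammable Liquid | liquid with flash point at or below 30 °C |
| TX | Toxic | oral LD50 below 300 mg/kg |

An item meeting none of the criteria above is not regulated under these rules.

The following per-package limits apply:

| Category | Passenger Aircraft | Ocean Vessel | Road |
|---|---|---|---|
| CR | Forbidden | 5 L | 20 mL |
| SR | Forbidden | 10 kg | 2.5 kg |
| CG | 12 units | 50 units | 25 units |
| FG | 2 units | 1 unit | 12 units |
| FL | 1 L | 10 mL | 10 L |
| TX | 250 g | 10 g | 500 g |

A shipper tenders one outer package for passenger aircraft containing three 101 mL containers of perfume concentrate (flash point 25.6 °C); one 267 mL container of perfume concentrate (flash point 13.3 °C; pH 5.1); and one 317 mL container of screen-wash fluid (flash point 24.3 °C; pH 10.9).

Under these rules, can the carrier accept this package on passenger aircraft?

Perfume concentrate: flash point 25.6 °C ≤ 30 °C → Category FL (Flammable Liquid).
Perfume concentrate: flash point 13.3 °C ≤ 30 °C → Category FL (Flammable Liquid).
Screen-wash fluid: flash point 24.3 °C ≤ 30 °C → Category FL (Flammable Liquid).
Total Category FL: (three 101 mL containers = 303 mL) + 267 mL + 317 mL = 887 mL.
That is within the Category FL passenger aircraft limit of 1 L.

Yes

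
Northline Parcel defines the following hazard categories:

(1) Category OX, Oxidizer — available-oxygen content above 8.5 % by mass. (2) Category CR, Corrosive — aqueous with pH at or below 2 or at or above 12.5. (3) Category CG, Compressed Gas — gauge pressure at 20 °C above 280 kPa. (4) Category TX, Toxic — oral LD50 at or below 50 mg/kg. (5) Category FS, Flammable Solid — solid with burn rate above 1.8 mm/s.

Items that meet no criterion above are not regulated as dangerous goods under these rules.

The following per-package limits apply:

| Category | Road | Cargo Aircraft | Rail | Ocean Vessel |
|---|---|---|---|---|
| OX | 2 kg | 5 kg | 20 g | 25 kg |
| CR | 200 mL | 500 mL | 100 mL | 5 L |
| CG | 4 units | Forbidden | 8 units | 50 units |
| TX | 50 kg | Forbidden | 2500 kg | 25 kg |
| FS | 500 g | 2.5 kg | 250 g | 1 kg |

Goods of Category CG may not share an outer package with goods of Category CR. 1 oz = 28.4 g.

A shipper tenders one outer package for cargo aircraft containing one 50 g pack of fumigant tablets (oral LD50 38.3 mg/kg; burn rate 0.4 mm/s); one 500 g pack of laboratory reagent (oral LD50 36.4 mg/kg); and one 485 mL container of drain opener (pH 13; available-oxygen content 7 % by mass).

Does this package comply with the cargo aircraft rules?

No

The fumigant tablets have oral LD50 38.3 mg/kg, which is ≤ 50 mg/kg, so they are Category TX (Toxic).
The laboratory reagent has oral LD50 36.4 mg/kg, which is ≤ 50 mg/kg, so it is Category TX (Toxic).
Drain opener: pH 13 ≥ 12.5 → Category CR (Corrosive).
Total Category TX: 50 g + 500 g = 550 g.
By cargo aircraft, Category TX is Forbidden regardless of quantity.
Category CR quantity: 485 mL.
485 mL ≤ 500 mL (cargo aircraft limit, Category CR) — within limit.
The segregation rule (Category CG with Category CR) does not apply to Category TX with Category CR.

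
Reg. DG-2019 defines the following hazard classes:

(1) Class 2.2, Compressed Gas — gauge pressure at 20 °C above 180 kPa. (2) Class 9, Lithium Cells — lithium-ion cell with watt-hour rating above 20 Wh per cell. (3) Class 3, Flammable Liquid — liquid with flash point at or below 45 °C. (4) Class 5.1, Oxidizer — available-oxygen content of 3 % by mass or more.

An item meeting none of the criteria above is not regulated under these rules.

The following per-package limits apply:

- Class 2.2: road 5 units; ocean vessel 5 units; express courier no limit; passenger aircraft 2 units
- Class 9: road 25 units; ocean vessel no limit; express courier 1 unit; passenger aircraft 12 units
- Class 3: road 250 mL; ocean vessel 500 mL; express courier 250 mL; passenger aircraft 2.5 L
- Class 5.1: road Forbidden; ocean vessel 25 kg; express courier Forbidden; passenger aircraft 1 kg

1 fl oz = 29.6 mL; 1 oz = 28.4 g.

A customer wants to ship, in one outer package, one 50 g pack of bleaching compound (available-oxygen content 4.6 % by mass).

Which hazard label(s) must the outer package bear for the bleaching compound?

The bleaching compound has available-oxygen content 4.6 % by mass, which is ≥ 3 % by mass, so it is Class 5.1 (Oxidizer).
Only the Class 5.1 label is required.

Class 5.1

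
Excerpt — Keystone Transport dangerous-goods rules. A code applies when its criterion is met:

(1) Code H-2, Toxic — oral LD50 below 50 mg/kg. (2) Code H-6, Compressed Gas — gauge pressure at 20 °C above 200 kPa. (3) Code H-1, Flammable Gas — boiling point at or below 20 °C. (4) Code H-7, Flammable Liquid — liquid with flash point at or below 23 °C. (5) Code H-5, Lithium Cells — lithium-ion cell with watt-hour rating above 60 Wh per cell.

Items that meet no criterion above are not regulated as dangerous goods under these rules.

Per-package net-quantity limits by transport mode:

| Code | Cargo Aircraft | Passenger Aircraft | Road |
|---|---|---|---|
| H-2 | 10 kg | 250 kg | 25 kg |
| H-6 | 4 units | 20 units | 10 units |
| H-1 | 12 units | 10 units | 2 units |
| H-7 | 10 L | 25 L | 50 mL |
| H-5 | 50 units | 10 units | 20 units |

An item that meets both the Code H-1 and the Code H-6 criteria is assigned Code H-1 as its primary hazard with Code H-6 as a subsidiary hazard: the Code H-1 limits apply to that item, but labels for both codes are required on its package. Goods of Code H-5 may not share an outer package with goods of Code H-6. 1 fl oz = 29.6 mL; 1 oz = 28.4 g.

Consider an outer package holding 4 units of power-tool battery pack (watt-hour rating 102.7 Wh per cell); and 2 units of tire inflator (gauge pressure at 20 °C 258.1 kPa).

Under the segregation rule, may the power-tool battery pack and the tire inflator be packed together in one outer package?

Watt-hour rating 102.7 Wh per cell meets the Code H-5 criterion (Lithium Cells), so the power-tool battery pack is Code H-5.
Gauge pressure at 20 °C 258.1 kPa meets the Code H-6 criterion (Compressed Gas), so the tire inflator is Code H-6.
Code H-5 and Code H-6 may not share an outer package.

No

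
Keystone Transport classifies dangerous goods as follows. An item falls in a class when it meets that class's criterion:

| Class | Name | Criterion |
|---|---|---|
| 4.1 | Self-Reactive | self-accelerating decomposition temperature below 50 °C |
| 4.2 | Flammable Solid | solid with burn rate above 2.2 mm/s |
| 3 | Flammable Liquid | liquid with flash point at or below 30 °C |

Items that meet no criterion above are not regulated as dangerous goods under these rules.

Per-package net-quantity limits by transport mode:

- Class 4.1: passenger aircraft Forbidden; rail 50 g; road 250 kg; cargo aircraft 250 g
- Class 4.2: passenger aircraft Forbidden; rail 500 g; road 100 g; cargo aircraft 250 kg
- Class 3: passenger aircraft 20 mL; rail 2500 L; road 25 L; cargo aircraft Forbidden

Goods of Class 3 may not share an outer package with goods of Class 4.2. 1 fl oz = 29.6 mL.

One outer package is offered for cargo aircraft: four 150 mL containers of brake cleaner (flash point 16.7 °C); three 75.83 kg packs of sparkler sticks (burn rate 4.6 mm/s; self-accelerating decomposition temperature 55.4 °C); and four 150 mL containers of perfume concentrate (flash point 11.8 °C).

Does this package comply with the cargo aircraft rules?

With flash point 16.7 °C (≤ 30 °C), the brake cleaner falls in Class 3.
The sparkler sticks have burn rate 4.6 mm/s, which is > 2.2 mm/s, so they are Class 4.2 (Flammable Solid).
With flash point 11.8 °C (≤ 30 °C), the perfume concentrate falls in Class 3.
Class 3 net quantity: (four 150 mL containers = 600 mL) + (four 150 mL containers = 600 mL) = 1.2 L.
Class 3 is Forbidden by cargo aircraft.
Class 4.2 quantity: three 75.83 kg packs = 227.49 kg.
227.49 kg is within the cargo aircraft limit of 250 kg for Class 4.2.
Class 3 and Class 4.2 may not share an outer package.

No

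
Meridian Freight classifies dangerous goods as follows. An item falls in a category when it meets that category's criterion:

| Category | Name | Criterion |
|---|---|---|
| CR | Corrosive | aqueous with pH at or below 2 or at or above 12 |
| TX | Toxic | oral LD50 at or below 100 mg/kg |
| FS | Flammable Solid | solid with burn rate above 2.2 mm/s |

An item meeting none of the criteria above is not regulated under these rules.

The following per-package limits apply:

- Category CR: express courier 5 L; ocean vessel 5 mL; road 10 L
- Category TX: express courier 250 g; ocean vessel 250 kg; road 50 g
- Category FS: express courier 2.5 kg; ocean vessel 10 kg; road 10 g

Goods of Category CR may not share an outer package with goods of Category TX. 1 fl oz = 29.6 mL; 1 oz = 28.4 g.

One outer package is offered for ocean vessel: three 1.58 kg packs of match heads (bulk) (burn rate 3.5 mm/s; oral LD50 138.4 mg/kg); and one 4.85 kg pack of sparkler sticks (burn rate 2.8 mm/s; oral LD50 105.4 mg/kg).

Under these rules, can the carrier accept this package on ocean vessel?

Match heads (bulk): burn rate 3.5 mm/s > 2.2 mm/s → Category FS (Flammable Solid).
Burn rate 2.8 mm/s meets the Category FS criterion (Flammable Solid), so the sparkler sticks are Category FS.
Total Category FS: (three 1.58 kg packs = 4.74 kg) + 4.85 kg = 9.59 kg.
9.59 kg ≤ 10 kg (ocean vessel limit, Category FS) — within limit.

Yes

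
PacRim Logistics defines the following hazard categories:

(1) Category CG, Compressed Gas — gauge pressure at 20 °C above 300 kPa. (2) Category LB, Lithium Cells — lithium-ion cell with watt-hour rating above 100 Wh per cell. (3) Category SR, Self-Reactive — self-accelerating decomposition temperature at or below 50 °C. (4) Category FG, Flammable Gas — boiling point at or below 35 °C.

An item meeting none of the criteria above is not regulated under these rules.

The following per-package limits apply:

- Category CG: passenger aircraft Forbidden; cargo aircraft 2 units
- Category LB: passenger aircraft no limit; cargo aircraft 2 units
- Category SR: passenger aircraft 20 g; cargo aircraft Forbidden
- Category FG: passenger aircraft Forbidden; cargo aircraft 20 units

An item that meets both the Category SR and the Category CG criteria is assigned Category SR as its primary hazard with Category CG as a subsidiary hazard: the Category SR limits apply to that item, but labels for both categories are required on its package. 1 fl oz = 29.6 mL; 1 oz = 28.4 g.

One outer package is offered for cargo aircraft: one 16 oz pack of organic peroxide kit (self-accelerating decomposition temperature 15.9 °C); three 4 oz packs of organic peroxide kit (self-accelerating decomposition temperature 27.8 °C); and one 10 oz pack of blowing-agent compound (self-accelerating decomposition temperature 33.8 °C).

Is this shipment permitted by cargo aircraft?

No

Self-accelerating decomposition temperature 15.9 °C meets the Category SR criterion (Self-Reactive), so the organic peroxide kit is Category SR.
Organic peroxide kit: self-accelerating decomposition temperature 27.8 °C ≤ 50 °C → Category SR (Self-Reactive).
With self-accelerating decomposition temperature 33.8 °C (≤ 50 °C), the blowing-agent compound falls in Category SR.
Total Category SR: (one 16 oz pack = 454.4 g) + (three 4 oz packs = 340.8 g) + (one 10 oz pack = 284 g) = 1079.2 g.
By cargo aircraft, Category SR is Forbidden regardless of quantity.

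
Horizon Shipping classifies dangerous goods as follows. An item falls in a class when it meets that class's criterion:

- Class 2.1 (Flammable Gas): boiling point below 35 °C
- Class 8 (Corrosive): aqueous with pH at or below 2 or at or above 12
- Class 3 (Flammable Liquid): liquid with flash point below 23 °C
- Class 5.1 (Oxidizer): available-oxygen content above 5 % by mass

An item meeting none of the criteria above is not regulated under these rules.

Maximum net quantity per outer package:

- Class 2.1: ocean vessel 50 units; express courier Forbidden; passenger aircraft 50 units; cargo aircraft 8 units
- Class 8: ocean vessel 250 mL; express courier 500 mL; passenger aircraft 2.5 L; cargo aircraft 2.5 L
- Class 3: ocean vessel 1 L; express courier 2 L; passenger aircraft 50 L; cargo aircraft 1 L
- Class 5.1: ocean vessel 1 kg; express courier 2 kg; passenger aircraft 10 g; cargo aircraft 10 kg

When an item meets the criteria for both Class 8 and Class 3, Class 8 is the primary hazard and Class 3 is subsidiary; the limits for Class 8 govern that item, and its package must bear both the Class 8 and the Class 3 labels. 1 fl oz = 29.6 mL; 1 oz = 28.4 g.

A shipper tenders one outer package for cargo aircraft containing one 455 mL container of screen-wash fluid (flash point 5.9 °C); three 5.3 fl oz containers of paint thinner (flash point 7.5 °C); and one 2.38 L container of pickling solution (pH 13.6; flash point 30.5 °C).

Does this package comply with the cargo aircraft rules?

Yes

Screen-wash fluid: flash point 5.9 °C < 23 °C → Class 3 (Flammable Liquid).
The paint thinner has flash point 7.5 °C, which is < 23 °C, so it is Class 3 (Flammable Liquid).
The pickling solution has pH 13.6, which is ≥ 12, so it is Class 8 (Corrosive).
Class 3 net quantity: 455 mL + (three 5.3 fl oz containers = 470.64 mL) = 925.64 mL.
That is within the Class 3 cargo aircraft limit of 1 L.
Class 8 quantity: 2.38 L.
That is within the Class 8 cargo aircraft limit of 2.5 L.
Every hazard class is within its cargo aircraft limit and no segregation rule is violated.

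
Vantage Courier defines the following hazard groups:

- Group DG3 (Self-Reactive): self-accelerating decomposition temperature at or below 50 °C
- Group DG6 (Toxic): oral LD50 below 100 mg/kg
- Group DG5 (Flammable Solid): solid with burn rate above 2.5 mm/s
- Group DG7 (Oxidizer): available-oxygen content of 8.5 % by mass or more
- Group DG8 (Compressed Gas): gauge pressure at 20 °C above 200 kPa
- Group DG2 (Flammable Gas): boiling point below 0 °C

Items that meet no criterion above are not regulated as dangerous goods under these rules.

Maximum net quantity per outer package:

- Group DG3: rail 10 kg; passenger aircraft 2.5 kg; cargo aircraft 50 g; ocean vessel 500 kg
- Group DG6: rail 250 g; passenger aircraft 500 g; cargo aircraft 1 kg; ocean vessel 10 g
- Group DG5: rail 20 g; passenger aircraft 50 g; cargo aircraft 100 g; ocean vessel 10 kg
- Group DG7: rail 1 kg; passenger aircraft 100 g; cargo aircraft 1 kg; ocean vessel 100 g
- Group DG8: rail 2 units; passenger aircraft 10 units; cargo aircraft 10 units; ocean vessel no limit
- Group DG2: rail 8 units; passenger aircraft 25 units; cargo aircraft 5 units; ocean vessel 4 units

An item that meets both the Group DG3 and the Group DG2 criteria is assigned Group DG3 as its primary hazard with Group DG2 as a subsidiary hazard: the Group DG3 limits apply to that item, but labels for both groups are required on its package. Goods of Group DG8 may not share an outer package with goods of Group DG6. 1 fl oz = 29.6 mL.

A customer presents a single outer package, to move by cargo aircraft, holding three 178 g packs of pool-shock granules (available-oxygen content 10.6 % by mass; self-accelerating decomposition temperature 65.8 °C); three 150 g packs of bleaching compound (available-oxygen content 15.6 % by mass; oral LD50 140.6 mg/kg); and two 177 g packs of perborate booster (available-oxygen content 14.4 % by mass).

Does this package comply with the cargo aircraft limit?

No

With available-oxygen content 10.6 % by mass (≥ 8.5 % by mass), the pool-shock granules fall in Group DG7.
With available-oxygen content 15.6 % by mass (≥ 8.5 % by mass), the bleaching compound falls in Group DG7.
With available-oxygen content 14.4 % by mass (≥ 8.5 % by mass), the perborate booster falls in Group DG7.
Group DG7 net quantity: (three 178 g packs = 534 g) + (three 150 g packs = 450 g) + (two 177 g packs = 354 g) = 1.338 kg.
1.338 kg exceeds the cargo aircraft limit of 1 kg for Group DG7.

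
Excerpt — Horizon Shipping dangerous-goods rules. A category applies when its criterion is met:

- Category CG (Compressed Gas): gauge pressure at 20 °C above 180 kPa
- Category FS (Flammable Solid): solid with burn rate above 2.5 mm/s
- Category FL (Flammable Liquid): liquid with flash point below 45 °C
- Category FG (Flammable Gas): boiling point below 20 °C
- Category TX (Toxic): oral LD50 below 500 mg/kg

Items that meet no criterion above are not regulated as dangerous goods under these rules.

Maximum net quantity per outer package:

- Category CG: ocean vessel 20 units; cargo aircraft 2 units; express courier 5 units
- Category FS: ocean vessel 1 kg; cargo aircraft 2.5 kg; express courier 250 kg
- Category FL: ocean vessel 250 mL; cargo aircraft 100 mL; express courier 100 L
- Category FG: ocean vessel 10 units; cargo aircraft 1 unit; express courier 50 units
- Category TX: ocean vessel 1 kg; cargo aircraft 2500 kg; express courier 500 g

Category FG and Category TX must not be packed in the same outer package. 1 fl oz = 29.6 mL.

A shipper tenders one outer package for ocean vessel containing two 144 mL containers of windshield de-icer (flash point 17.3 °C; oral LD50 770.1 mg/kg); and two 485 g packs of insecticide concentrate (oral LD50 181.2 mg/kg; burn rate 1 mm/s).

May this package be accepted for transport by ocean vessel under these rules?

With flash point 17.3 °C (< 45 °C), the windshield de-icer falls in Category FL.
With oral LD50 181.2 mg/kg (< 500 mg/kg), the insecticide concentrate falls in Category TX.
Category FL quantity: two 144 mL containers = 288 mL.
288 mL > 250 mL (ocean vessel limit, Category FL) — over the limit.
Category TX quantity: two 485 g packs = 970 g.
That is within the Category TX ocean vessel limit of 1 kg.
The segregation rule (Category FG with Category TX) does not apply to Category FL with Category TX.

No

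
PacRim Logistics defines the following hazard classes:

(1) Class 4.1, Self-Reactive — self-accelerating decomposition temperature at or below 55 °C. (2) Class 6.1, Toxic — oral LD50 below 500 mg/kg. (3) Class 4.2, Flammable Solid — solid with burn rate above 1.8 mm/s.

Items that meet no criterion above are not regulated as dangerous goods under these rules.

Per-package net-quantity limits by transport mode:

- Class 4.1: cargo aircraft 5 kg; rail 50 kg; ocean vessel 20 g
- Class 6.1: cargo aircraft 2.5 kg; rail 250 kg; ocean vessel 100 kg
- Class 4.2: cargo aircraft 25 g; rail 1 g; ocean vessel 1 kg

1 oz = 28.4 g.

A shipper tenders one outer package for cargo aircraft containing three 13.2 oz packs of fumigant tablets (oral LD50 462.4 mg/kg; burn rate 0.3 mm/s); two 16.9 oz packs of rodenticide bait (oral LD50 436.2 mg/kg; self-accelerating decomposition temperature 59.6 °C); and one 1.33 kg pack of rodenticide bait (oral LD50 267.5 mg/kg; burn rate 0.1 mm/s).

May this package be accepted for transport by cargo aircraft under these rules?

No

Oral LD50 462.4 mg/kg meets the Class 6.1 criterion (Toxic), so the fumigant tablets are Class 6.1.
Oral LD50 436.2 mg/kg meets the Class 6.1 criterion (Toxic), so the rodenticide bait is Class 6.1.
Rodenticide bait: oral LD50 267.5 mg/kg < 500 mg/kg → Class 6.1 (Toxic).
Total Class 6.1: (three 13.2 oz packs = 1124.64 g) + (two 16.9 oz packs = 959.92 g) + 1.33 kg = 3414.56 g.
3414.56 g > 2.5 kg (cargo aircraft limit, Class 6.1) — over the limit.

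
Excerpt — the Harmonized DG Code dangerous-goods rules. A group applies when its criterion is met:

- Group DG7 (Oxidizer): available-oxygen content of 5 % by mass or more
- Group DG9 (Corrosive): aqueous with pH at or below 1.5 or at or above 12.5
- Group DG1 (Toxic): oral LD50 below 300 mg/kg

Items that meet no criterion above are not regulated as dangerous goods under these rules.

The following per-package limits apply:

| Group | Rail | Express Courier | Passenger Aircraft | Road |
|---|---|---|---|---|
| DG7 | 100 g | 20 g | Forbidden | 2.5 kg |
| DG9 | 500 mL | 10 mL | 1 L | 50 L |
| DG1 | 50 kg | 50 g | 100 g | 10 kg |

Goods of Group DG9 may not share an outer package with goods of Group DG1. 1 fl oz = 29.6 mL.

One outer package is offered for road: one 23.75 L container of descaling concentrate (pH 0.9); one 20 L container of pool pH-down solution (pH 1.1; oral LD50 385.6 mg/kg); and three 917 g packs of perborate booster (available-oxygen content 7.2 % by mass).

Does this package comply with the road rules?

With pH 0.9 (≤ 1.5), the descaling concentrate falls in Group DG9.
Pool pH-down solution: pH 1.1 ≤ 1.5 → Group DG9 (Corrosive).
Available-oxygen content 7.2 % by mass meets the Group DG7 criterion (Oxidizer), so the perborate booster is Group DG7.
Total Group DG9: 23.75 L + 20 L = 43.75 L.
43.75 L ≤ 50 L (road limit, Group DG9) — within limit.
Group DG7 quantity: three 917 g packs = 2.751 kg.
2.751 kg exceeds the road limit of 2.5 kg for Group DG7.
The segregation rule (Group DG9 with Group DG1) does not apply to Group DG9 with Group DG7.

No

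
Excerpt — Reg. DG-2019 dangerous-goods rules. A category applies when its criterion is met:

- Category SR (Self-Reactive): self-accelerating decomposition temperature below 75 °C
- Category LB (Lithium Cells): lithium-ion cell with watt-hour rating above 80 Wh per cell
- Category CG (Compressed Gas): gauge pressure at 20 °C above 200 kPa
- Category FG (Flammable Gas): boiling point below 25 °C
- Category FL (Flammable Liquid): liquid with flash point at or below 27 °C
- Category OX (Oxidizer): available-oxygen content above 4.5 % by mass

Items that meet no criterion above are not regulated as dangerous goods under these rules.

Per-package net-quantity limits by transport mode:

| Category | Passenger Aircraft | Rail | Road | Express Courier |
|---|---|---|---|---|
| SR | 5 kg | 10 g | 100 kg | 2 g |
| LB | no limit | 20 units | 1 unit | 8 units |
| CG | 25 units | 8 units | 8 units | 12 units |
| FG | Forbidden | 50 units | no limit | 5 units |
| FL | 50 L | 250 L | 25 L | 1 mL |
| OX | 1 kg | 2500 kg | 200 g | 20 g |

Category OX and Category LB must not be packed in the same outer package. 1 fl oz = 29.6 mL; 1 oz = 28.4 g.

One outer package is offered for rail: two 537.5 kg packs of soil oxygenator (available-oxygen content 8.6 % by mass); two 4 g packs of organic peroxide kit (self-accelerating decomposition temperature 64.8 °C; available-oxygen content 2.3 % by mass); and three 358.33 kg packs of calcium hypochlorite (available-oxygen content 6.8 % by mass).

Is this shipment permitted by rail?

The soil oxygenator has available-oxygen content 8.6 % by mass, which is > 4.5 % by mass, so it is Category OX (Oxidizer).
Organic peroxide kit: self-accelerating decomposition temperature 64.8 °C < 75 °C → Category SR (Self-Reactive).
Calcium hypochlorite: available-oxygen content 6.8 % by mass > 4.5 % by mass → Category OX (Oxidizer).
Category OX net quantity: (two 537.5 kg packs = 1075 kg) + (three 358.33 kg packs = 1074.99 kg) = 2149.99 kg.
2149.99 kg is within the rail limit of 2500 kg for Category OX.
Category SR quantity: two 4 g packs = 8 g.
8 g ≤ 10 g (rail limit, Category SR) — within limit.
The segregation rule (Category OX with Category LB) does not apply to Category OX with Category SR.
Every hazard category is within its rail limit and no segregation rule is violated.

Yes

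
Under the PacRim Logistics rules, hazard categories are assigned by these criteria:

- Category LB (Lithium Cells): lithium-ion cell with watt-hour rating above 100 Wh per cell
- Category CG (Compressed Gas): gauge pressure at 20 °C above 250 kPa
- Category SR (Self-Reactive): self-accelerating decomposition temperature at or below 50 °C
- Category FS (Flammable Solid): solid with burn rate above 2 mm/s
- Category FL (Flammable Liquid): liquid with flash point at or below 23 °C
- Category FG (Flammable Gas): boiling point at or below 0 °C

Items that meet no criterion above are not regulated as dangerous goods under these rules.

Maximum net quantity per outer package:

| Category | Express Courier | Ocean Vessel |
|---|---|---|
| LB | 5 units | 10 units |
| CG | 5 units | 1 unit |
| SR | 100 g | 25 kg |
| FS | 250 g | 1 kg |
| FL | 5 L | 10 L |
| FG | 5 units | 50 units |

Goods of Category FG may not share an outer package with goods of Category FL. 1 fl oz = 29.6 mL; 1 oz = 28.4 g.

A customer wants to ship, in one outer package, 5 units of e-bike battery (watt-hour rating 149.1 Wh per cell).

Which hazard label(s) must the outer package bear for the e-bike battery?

Category LB

With watt-hour rating 149.1 Wh per cell (> 100 Wh per cell), the e-bike battery falls in Category LB.
Only the Category LB label is required.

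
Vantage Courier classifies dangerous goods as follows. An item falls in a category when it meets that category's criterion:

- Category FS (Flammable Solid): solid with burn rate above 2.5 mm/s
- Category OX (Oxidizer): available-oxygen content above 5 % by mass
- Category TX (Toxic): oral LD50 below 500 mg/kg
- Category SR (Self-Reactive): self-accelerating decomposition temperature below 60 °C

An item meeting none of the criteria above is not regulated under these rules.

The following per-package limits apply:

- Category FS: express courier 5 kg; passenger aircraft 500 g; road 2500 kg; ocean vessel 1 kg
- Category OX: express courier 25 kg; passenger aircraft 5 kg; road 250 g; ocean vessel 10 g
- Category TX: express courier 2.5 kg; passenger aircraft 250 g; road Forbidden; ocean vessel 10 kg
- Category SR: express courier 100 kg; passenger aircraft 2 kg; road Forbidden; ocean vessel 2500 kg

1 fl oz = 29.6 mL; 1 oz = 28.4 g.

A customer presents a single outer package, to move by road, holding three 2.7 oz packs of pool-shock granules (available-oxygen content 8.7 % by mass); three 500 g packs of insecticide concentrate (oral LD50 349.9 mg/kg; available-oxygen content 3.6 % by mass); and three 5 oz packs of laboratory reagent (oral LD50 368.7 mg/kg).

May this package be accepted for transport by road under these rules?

Available-oxygen content 8.7 % by mass meets the Category OX criterion (Oxidizer), so the pool-shock granules are Category OX.
Oral LD50 349.9 mg/kg meets the Category TX criterion (Toxic), so the insecticide concentrate is Category TX.
Oral LD50 368.7 mg/kg meets the Category TX criterion (Toxic), so the laboratory reagent is Category TX.
Category OX quantity: three 2.7 oz packs = 230.04 g.
230.04 g is within the road limit of 250 g for Category OX.
Total Category TX: (three 500 g packs = 1.5 kg) + (three 5 oz packs = 426 g) = 1.926 kg.
Category TX is Forbidden by road.

No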